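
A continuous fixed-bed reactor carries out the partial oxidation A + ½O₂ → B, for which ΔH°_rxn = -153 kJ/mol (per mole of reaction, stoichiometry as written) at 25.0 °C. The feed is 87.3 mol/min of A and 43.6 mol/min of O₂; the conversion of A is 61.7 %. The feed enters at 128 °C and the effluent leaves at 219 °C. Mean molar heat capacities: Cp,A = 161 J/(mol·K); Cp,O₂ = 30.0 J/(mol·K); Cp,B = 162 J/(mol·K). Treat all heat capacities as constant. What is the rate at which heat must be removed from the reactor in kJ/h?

Q_out = 419000 kJ/h

Extent of reaction ξ = 0.617 × 87.3 = 53.864 mol/min
Reaction term: ξ·ΔH°_rxn = 53.864 × -153 = -8241.2 kJ/min
Sensible, feed 128→25 °C: -1582.4 kJ/min
Outlet flows (mol/min): A 33.436, O₂ 16.668, B 53.864
Sensible, products 25→219 °C: 2834.2 kJ/min
Q = ΔH = -6989.4 kJ/min = -116.49 kW
Heat removed = 419370 kJ/h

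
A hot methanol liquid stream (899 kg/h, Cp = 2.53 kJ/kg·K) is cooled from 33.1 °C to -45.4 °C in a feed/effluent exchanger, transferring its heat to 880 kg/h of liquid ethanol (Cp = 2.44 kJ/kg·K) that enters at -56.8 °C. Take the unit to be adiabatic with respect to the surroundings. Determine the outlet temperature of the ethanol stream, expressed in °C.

Heat released by hot stream: Q = 899 × 2.53 × (33.1 − -45.4) = 178550 kJ/h
Energy balance on cold side (adiabatic exchanger): Q = ṁ_c·Cp_c·(T_c,out − T_c,in)
T_c,out = -56.8 + 178550/(880 × 2.44) = 26.353 °C

T_c,out = 26.4 °C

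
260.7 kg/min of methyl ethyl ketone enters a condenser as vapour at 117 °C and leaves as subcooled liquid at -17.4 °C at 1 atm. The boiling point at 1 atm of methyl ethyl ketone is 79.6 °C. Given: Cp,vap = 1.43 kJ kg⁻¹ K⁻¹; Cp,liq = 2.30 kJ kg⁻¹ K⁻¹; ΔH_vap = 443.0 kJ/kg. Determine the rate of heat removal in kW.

vapour 117→79.6 °C: -53.482 kJ/kg
condensation at 79.6 °C: -443 kJ/kg
liquid 79.6→-17.4 °C: -223.1 kJ/kg
Δh = -53.482 + -443 + -223.1 = -719.58 kJ/kg
Q = ṁ·Δh = 260.7 kg/min × -719.58 kJ/kg = -187600 kJ/min
|Q| = 3126.6 kW

Q_c = 3130 kW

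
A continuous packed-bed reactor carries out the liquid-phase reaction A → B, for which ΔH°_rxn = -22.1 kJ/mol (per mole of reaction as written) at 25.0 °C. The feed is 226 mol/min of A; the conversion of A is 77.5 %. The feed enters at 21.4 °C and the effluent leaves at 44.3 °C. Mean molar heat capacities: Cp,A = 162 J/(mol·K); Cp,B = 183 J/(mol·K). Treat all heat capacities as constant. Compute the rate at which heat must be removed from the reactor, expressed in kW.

Q_out = 49.4 kW

Extent of reaction ξ = 0.775 × 226 = 175.15 mol/min
Reaction term: ξ·ΔH°_rxn = 175.15 × -22.1 = -3870.8 kJ/min
Sensible, feed 21.4→25 °C: 131.8 kJ/min
Outlet flows (mol/min): A 50.85, B 175.15
Sensible, products 25→44.3 °C: 777.6 kJ/min
Q = ΔH = -2961.4 kJ/min = -49.357 kW
Heat removed = 49.357 kW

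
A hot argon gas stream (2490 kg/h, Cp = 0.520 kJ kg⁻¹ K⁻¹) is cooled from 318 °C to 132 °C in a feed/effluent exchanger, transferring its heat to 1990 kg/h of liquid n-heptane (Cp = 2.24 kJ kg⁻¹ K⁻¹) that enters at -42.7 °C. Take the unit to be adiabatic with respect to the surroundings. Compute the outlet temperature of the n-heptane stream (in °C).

Heat released by hot stream: Q = 2490 × 0.520 × (318 − 132) = 240830 kJ/h
Energy balance on cold side (adiabatic exchanger): Q = ṁ_c·Cp_c·(T_c,out − T_c,in)
T_c,out = -42.7 + 240830/(1990 × 2.24) = 11.327 °C

T_c,out = 11.3 °C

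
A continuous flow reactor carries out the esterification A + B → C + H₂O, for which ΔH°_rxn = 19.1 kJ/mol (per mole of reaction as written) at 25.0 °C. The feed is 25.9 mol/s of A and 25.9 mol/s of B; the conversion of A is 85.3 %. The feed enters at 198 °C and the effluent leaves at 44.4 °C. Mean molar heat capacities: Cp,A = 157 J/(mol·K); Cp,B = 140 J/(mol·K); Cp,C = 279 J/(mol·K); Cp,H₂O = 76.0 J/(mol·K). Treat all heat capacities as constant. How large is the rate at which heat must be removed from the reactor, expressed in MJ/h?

Extent of reaction ξ = 0.853 × 25.9 = 22.093 mol/s
Reaction term: ξ·ΔH°_rxn = 22.093 × 19.1 = 421.97 kJ/s
Sensible, feed 198→25 °C: -1330.8 kJ/s
Outlet flows (mol/s): A 3.8073, B 3.8073, C 22.093, H₂O 22.093
Sensible, products 25→44.4 °C: 174.09 kJ/s
Q = ΔH = -734.71 kJ/s = -734.71 kW
Heat removed = 2644.9 MJ/h

Q_out = 2640 MJ/h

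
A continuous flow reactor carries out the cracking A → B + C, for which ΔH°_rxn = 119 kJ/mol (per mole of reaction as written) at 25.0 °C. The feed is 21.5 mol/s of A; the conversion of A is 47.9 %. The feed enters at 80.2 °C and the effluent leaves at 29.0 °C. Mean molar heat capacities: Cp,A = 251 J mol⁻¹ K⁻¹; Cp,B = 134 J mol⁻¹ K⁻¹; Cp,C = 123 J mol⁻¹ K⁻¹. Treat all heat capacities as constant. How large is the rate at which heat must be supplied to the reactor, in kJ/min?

Extent of reaction ξ = 0.479 × 21.5 = 10.298 mol/s
Reaction term: ξ·ΔH°_rxn = 10.298 × 119 = 1225.5 kJ/s
Sensible, feed 80.2→25 °C: -297.89 kJ/s
Outlet flows (mol/s): A 11.202, B 10.298, C 10.298
Sensible, products 25→29.0 °C: 21.833 kJ/s
Q = ΔH = 949.47 kJ/s = 949.47 kW
Heat supplied = 56968 kJ/min

Q_in = 57000 kJ/min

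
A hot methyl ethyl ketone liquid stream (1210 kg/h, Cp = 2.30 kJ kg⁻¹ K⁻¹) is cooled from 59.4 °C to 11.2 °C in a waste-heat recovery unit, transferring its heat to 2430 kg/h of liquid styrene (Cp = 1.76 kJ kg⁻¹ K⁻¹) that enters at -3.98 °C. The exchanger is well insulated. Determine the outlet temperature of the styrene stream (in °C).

Heat released by hot stream: Q = 1210 × 2.30 × (59.4 − 11.2) = 134140 kJ/h
Energy balance on cold side (adiabatic exchanger): Q = ṁ_c·Cp_c·(T_c,out − T_c,in)
T_c,out = -3.98 + 134140/(2430 × 1.76) = 27.385 °C

T_c,out = 27.4 °C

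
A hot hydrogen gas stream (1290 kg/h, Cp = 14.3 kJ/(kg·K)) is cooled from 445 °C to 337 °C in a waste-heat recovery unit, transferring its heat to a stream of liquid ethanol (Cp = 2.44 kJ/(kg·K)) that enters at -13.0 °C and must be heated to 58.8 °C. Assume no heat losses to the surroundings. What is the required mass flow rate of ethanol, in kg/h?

Heat released by hot stream: Q = 1290 × 14.3 × (445 − 337) = 1.9923e+06 kJ/h
Energy balance on cold side (adiabatic exchanger): Q = ṁ_c·Cp_c·(T_c,out − T_c,in)
ṁ_c = 1.9923e+06 / [2.44 × (58.8 − -13.0)] = 11372 kg/h

ṁ_c = 11400 kg/h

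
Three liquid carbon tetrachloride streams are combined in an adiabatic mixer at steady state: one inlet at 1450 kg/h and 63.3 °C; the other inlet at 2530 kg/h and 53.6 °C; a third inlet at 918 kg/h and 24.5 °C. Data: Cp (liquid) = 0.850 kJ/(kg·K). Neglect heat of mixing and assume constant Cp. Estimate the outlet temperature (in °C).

T_out = 51.0 °C

Adiabatic, steady state ⇒ Σ ṁᵢCp,ᵢ(T_out − Tᵢ) = 0
T_out = Σ ṁᵢCp,ᵢTᵢ / Σ ṁᵢCp,ᵢ
      = 212400 / 4163.3 = 51.018 °C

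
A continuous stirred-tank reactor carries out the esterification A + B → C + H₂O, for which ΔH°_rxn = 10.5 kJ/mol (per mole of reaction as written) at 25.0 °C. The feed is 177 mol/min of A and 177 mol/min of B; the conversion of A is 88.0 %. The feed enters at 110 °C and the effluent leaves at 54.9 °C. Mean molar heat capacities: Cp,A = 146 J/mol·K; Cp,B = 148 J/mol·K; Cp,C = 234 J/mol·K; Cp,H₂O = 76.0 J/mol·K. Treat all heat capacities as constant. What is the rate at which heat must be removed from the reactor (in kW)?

Q_out = 19.3 kW

Extent of reaction ξ = 0.880 × 177 = 155.76 mol/min
Reaction term: ξ·ΔH°_rxn = 155.76 × 10.5 = 1635.5 kJ/min
Sensible, feed 110→25 °C: -4423.2 kJ/min
Outlet flows (mol/min): A 21.24, B 21.24, C 155.76, H₂O 155.76
Sensible, products 25→54.9 °C: 1630.5 kJ/min
Q = ΔH = -1157.3 kJ/min = -19.288 kW
Heat removed = 19.288 kW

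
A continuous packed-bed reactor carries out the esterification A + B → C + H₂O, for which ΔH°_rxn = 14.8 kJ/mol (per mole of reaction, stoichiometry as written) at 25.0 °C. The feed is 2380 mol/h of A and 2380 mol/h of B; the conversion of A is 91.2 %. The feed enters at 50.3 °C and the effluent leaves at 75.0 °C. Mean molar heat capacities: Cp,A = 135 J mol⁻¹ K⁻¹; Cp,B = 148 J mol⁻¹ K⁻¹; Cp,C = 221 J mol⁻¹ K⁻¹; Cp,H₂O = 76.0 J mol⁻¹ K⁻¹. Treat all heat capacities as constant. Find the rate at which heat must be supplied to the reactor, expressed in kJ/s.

Extent of reaction ξ = 0.912 × 2380 = 2170.6 mol/h
Reaction term: ξ·ΔH°_rxn = 2170.6 × 14.8 = 32124 kJ/h
Sensible, feed 50.3→25 °C: -17041 kJ/h
Outlet flows (mol/h): A 209.44, B 209.44, C 2170.6, H₂O 2170.6
Sensible, products 25→75.0 °C: 35196 kJ/h
Q = ΔH = 50280 kJ/h = 13.967 kW
Heat supplied = 13.967 kJ/s

Q_in = 14.0 kJ/s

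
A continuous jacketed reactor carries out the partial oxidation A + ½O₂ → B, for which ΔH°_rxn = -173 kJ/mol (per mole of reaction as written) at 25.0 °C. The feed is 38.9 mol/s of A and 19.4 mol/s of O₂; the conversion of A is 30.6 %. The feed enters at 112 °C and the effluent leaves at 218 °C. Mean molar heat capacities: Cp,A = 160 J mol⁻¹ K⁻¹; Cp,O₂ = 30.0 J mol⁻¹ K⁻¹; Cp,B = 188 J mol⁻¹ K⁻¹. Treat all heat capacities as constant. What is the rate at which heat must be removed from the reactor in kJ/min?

Extent of reaction ξ = 0.306 × 38.9 = 11.903 mol/s
Reaction term: ξ·ΔH°_rxn = 11.903 × -173 = -2059.3 kJ/s
Sensible, feed 112→25 °C: -592.12 kJ/s
Outlet flows (mol/s): A 26.997, O₂ 13.448, B 11.903
Sensible, products 25→218 °C: 1343.4 kJ/s
Q = ΔH = -1308 kJ/s = -1308 kW
Heat removed = 78479 kJ/min

Q_out = 78500 kJ/min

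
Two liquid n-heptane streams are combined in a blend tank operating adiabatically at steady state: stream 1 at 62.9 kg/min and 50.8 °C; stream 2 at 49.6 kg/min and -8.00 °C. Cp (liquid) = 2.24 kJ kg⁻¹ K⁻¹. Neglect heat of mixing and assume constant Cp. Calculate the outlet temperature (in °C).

T_out = 24.9 °C

Energy balance with Q = 0: Σ ṁᵢCp,ᵢ(T_out − Tᵢ) = 0
Σ ṁᵢCp,ᵢTᵢ = 62.9×2.24×50.8 + 49.6×2.24×-8.00 = 6268.7
Σ ṁᵢCp,ᵢ = 62.9×2.24 + 49.6×2.24 = 252
T_out = 6268.7 / 252 = 24.876 °C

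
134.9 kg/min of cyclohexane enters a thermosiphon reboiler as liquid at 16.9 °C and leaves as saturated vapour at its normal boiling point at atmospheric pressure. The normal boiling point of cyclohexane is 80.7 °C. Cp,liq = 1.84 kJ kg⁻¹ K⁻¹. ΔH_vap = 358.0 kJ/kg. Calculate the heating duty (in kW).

liquid 16.9→80.7 °C: 117.39 kJ/kg
vaporisation at 80.7 °C: 358 kJ/kg
Δh = 117.39 + 358 = 475.39 kJ/kg
Q = ṁ·Δh = 134.9 kg/min × 475.39 kJ/kg = 64130 kJ/min
|Q| = 1068.8 kW

Q = 1070 kW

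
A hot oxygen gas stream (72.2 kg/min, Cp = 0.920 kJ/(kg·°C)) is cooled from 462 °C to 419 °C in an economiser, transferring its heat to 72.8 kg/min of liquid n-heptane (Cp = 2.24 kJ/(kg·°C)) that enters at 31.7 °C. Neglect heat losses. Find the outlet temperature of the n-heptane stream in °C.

T_c,out = 49.2 °C

Heat released by hot stream: Q = 72.2 × 0.920 × (462 − 419) = 2856.2 kJ/min
Energy balance on cold side (adiabatic exchanger): Q = ṁ_c·Cp_c·(T_c,out − T_c,in)
T_c,out = 31.7 + 2856.2/(72.8 × 2.24) = 49.215 °C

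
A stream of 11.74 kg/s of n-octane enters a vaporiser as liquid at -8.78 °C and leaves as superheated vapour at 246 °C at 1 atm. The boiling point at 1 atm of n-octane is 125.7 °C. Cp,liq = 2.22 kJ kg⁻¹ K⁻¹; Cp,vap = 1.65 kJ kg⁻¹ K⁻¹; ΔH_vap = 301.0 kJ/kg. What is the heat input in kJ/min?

Q = 562000 kJ/min

liquid -8.78→125.7 °C: 298.55 kJ/kg
vaporisation at 125.7 °C: 301 kJ/kg
vapour 125.7→246 °C: 198.49 kJ/kg
Δh = 298.55 + 301 + 198.49 = 798.04 kJ/kg
Q = ṁ·Δh = 11.74 kg/s × 798.04 kJ/kg = 9369 kJ/s
|Q| = 9369 kW = 562140 kJ/min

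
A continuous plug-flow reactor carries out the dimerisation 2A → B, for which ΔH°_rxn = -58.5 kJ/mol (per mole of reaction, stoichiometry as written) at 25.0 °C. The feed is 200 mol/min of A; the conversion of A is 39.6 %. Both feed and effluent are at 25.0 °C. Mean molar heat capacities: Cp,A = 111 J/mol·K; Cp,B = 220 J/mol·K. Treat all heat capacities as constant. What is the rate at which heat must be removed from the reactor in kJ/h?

Extent of reaction ξ = 0.396 × 200 / 2 = 39.6 mol/min
Reaction term: ξ·ΔH°_rxn = 39.6 × -58.5 = -2316.6 kJ/min
Q = ΔH = -2316.6 kJ/min = -38.61 kW
Heat removed = 139000 kJ/h

Q_out = 139000 kJ/h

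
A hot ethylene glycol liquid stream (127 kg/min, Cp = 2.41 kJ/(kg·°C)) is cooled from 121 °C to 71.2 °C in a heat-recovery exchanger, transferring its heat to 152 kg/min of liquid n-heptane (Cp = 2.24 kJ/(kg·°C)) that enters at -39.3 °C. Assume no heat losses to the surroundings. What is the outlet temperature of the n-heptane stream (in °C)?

Heat released by hot stream: Q = 127 × 2.41 × (121 − 71.2) = 15242 kJ/min
Energy balance on cold side (adiabatic exchanger): Q = ṁ_c·Cp_c·(T_c,out − T_c,in)
T_c,out = -39.3 + 15242/(152 × 2.24) = 5.4671 °C

T_c,out = 5.47 °C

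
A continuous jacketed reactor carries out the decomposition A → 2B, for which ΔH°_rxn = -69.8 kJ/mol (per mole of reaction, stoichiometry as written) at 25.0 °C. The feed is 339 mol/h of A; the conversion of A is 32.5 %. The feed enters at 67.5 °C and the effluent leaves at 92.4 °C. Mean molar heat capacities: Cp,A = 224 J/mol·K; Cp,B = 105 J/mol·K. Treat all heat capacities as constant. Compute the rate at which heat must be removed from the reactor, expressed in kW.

Extent of reaction ξ = 0.325 × 339 = 110.17 mol/h
Reaction term: ξ·ΔH°_rxn = 110.17 × -69.8 = -7690.2 kJ/h
Sensible, feed 67.5→25 °C: -3227.3 kJ/h
Outlet flows (mol/h): A 228.82, B 220.35
Sensible, products 25→92.4 °C: 5014.1 kJ/h
Q = ΔH = -5903.4 kJ/h = -1.6398 kW
Heat removed = 1.6398 kW

Q_out = 1.64 kW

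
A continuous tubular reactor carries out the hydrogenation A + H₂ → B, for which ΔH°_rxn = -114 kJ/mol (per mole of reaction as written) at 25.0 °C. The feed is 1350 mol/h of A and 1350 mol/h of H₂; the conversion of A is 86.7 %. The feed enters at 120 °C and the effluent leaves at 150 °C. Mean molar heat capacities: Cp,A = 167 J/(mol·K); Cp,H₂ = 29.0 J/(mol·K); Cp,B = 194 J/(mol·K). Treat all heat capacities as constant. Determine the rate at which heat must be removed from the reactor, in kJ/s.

Q_out = 34.9 kJ/s

Extent of reaction ξ = 0.867 × 1350 = 1170.5 mol/h
Reaction term: ξ·ΔH°_rxn = 1170.5 × -114 = -133430 kJ/h
Sensible, feed 120→25 °C: -25137 kJ/h
Outlet flows (mol/h): A 179.55, H₂ 179.55, B 1170.5
Sensible, products 25→150 °C: 32782 kJ/h
Q = ΔH = -125790 kJ/h = -34.941 kW
Heat removed = 34.941 kJ/s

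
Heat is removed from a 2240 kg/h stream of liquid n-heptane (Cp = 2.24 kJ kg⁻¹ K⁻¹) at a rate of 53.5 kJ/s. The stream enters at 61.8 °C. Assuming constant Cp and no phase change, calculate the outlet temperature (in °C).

T_out = 23.4 °C

Q = 53.5 kJ/s = 192600 kJ/h
ΔT = Q/(ṁ·Cp) = 192600/(2240×2.24) = 38.385 K
T_out = 61.8 − 38.385 = 23.415 °C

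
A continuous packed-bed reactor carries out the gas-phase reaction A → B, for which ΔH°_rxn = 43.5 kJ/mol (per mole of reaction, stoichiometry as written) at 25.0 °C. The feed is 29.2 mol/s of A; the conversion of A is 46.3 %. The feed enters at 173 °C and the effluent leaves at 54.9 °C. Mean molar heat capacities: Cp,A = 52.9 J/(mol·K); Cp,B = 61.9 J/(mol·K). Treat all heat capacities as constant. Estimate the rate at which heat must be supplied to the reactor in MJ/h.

Extent of reaction ξ = 0.463 × 29.2 = 13.52 mol/s
Reaction term: ξ·ΔH°_rxn = 13.52 × 43.5 = 588.1 kJ/s
Sensible, feed 173→25 °C: -228.61 kJ/s
Outlet flows (mol/s): A 15.68, B 13.52
Sensible, products 25→54.9 °C: 49.824 kJ/s
Q = ΔH = 409.31 kJ/s = 409.31 kW
Heat supplied = 1473.5 MJ/h

Q_in = 1470 MJ/h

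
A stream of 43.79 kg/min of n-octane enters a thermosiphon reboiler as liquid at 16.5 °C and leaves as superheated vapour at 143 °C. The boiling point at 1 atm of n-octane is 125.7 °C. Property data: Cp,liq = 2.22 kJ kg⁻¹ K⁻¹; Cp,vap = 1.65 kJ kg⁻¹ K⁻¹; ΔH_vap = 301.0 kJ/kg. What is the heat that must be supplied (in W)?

liquid 16.5→125.7 °C: 242.42 kJ/kg
vaporisation at 125.7 °C: 301 kJ/kg
vapour 125.7→143 °C: 28.545 kJ/kg
Δh = 242.42 + 301 + 28.545 = 571.97 kJ/kg
Q = ṁ·Δh = 43.79 kg/min × 571.97 kJ/kg = 25047 kJ/min
|Q| = 417.44 kW = 417440 W

Q = 417000 W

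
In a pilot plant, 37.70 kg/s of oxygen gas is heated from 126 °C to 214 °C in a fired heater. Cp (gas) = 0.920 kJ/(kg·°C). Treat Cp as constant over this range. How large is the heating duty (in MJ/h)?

Q = ṁ·Cp·ΔT = 37.70 × 0.920 × (214 − 126) = 3052.2 kJ/s
Heating duty = 10988 MJ/h

Q = 11000 MJ/h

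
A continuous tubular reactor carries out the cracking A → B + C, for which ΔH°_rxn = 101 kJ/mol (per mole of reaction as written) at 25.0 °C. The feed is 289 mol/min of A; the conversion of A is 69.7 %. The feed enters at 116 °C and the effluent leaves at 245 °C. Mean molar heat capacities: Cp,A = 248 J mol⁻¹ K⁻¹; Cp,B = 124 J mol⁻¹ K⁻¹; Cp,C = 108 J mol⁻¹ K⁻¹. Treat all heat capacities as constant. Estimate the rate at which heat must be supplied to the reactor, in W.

Q_in = 481000 W

Extent of reaction ξ = 0.697 × 289 = 201.43 mol/min
Reaction term: ξ·ΔH°_rxn = 201.43 × 101 = 20345 kJ/min
Sensible, feed 116→25 °C: -6522.2 kJ/min
Outlet flows (mol/min): A 87.567, B 201.43, C 201.43
Sensible, products 25→245 °C: 15059 kJ/min
Q = ΔH = 28881 kJ/min = 481.36 kW
Heat supplied = 481360 W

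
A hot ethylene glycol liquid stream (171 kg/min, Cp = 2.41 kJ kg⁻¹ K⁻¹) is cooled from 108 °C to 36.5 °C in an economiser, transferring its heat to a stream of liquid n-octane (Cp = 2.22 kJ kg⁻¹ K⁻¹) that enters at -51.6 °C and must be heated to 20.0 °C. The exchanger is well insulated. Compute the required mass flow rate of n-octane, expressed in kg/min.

ṁ_c = 185 kg/min

Heat released by hot stream: Q = 171 × 2.41 × (108 − 36.5) = 29466 kJ/min
Energy balance on cold side (adiabatic exchanger): Q = ṁ_c·Cp_c·(T_c,out − T_c,in)
ṁ_c = 29466 / [2.22 × (20.0 − -51.6)] = 185.38 kg/min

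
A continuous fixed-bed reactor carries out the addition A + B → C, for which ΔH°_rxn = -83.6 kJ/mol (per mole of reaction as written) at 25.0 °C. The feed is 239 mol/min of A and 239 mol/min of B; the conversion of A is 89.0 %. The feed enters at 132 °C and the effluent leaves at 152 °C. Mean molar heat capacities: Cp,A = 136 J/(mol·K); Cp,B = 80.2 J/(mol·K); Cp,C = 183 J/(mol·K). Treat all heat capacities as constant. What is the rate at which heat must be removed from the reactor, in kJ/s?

Extent of reaction ξ = 0.890 × 239 = 212.71 mol/min
Reaction term: ξ·ΔH°_rxn = 212.71 × -83.6 = -17783 kJ/min
Sensible, feed 132→25 °C: -5528.9 kJ/min
Outlet flows (mol/min): A 26.29, B 26.29, C 212.71
Sensible, products 25→152 °C: 5665.4 kJ/min
Q = ΔH = -17646 kJ/min = -294.1 kW
Heat removed = 294.1 kJ/s

Q_out = 294 kJ/s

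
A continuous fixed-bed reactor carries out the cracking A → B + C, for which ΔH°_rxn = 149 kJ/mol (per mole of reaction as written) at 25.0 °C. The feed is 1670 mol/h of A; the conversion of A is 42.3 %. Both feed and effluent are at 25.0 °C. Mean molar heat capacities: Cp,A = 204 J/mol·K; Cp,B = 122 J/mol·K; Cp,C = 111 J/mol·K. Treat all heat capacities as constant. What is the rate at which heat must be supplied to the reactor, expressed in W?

Extent of reaction ξ = 0.423 × 1670 = 706.41 mol/h
Reaction term: ξ·ΔH°_rxn = 706.41 × 149 = 105260 kJ/h
Q = ΔH = 105260 kJ/h = 29.238 kW
Heat supplied = 29238 W

Q_in = 29200 W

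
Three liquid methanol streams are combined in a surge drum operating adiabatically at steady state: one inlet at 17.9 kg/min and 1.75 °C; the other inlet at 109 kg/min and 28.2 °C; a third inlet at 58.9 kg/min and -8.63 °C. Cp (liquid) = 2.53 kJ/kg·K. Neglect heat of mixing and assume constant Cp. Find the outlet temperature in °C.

Energy balance with Q = 0: Σ ṁᵢCp,ᵢ(T_out − Tᵢ) = 0
Σ ṁᵢCp,ᵢTᵢ = 17.9×2.53×1.75 + 109×2.53×28.2 + 58.9×2.53×-8.63 = 6569.9
Σ ṁᵢCp,ᵢ = 17.9×2.53 + 109×2.53 + 58.9×2.53 = 470.07
T_out = 6569.9 / 470.07 = 13.976 °C

T_out = 14.0 °C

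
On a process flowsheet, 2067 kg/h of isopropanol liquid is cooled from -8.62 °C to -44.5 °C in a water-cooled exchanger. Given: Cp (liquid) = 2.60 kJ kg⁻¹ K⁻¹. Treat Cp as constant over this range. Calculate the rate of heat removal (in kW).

Q = ṁ·Cp·ΔT = 2067 × 2.60 × (-44.5 − -8.62) = -192830 kJ/h
Converting: 192830 / 3600 s = 53.563 kW

Q_c = 53.6 kW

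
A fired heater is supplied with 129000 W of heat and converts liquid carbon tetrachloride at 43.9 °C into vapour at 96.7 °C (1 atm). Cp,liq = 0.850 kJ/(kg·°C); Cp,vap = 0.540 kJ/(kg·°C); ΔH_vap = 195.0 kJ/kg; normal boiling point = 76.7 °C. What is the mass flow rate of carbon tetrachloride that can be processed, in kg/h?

ṁ = 1990 kg/h

Δh = 0.850×(76.7−43.9) + 195.0 + 0.540×(96.7−76.7) = 233.68 kJ/kg
Q = 129000 W = 129 kJ/s = 464400 kJ/h
ṁ = Q/Δh = 464400 / 233.68 = 1987.3 kg/h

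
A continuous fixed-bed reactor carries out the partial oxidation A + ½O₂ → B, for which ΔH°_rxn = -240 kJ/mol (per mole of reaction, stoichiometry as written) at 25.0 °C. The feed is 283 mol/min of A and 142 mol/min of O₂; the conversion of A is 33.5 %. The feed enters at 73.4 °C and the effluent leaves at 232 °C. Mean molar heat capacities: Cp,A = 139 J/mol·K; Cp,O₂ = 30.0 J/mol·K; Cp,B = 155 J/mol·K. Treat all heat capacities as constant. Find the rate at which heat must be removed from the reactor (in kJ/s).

Q_out = 264 kJ/s

Extent of reaction ξ = 0.335 × 283 = 94.805 mol/min
Reaction term: ξ·ΔH°_rxn = 94.805 × -240 = -22753 kJ/min
Sensible, feed 73.4→25 °C: -2110.1 kJ/min
Outlet flows (mol/min): A 188.19, O₂ 94.597, B 94.805
Sensible, products 25→232 °C: 9044.2 kJ/min
Q = ΔH = -15819 kJ/min = -263.65 kW
Heat removed = 263.65 kJ/s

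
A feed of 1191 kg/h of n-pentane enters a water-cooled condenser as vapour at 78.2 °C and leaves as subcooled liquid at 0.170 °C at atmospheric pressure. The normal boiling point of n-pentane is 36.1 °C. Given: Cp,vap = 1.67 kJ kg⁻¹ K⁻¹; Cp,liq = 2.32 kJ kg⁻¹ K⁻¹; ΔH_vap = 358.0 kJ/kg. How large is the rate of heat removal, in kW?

Q_c = 169 kW

vapour 78.2→36.1 °C: -70.307 kJ/kg
condensation at 36.1 °C: -358 kJ/kg
liquid 36.1→0.170 °C: -83.358 kJ/kg
Δh = -70.307 + -358 + -83.358 = -511.66 kJ/kg
Q = ṁ·Δh = 1191 kg/h × -511.66 kJ/kg = -609390 kJ/h
|Q| = 169.28 kW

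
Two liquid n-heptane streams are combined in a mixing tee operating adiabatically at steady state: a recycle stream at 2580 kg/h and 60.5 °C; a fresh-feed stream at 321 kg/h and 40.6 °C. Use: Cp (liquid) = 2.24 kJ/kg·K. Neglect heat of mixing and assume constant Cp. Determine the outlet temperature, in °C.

Energy balance with Q = 0: Σ ṁᵢCp,ᵢ(T_out − Tᵢ) = 0
T_out = Σ ṁᵢCp,ᵢTᵢ / Σ ṁᵢCp,ᵢ
      = 378830 / 6498.2 = 58.298 °C

T_out = 58.3 °C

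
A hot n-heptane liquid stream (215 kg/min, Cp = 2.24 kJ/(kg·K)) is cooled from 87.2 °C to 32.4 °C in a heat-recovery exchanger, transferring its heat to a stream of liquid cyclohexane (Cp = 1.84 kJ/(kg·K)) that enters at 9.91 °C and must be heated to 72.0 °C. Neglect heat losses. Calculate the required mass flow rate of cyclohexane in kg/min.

Heat released by hot stream: Q = 215 × 2.24 × (87.2 − 32.4) = 26392 kJ/min
Energy balance on cold side (adiabatic exchanger): Q = ṁ_c·Cp_c·(T_c,out − T_c,in)
ṁ_c = 26392 / [1.84 × (72.0 − 9.91)] = 231.01 kg/min

ṁ_c = 231 kg/min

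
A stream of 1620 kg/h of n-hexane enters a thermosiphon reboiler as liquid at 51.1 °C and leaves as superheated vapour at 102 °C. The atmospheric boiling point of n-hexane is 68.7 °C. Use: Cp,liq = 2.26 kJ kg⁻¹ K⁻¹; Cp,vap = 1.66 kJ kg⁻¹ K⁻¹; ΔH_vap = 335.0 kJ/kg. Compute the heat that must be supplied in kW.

liquid 51.1→68.7 °C: 39.776 kJ/kg
vaporisation at 68.7 °C: 335 kJ/kg
vapour 68.7→102 °C: 55.278 kJ/kg
Δh = 39.776 + 335 + 55.278 = 430.05 kJ/kg
Q = ṁ·Δh = 1620 kg/h × 430.05 kJ/kg = 696690 kJ/h
|Q| = 193.52 kW

Q = 194 kW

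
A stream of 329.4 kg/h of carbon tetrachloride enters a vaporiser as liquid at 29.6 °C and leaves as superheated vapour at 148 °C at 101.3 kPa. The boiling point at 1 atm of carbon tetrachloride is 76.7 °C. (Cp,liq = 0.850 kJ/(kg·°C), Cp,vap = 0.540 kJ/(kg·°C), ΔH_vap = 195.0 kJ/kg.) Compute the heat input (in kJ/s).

Q = 25.0 kJ/s

liquid 29.6→76.7 °C: 40.035 kJ/kg
vaporisation at 76.7 °C: 195 kJ/kg
vapour 76.7→148 °C: 38.502 kJ/kg
Δh = 40.035 + 195 + 38.502 = 273.54 kJ/kg
Q = ṁ·Δh = 329.4 kg/h × 273.54 kJ/kg = 90103 kJ/h
|Q| = 25.029 kW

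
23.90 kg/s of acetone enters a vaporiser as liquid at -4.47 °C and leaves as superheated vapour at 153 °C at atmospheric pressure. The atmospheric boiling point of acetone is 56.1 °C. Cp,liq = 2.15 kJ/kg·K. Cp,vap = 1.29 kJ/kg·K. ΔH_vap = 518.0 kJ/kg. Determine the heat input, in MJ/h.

liquid -4.47→56.1 °C: 130.23 kJ/kg
vaporisation at 56.1 °C: 518 kJ/kg
vapour 56.1→153 °C: 125 kJ/kg
Δh = 130.23 + 518 + 125 = 773.23 kJ/kg
Q = ṁ·Δh = 23.90 kg/s × 773.23 kJ/kg = 18480 kJ/s
|Q| = 18480 kW = 66528 MJ/h

Q = 66500 MJ/h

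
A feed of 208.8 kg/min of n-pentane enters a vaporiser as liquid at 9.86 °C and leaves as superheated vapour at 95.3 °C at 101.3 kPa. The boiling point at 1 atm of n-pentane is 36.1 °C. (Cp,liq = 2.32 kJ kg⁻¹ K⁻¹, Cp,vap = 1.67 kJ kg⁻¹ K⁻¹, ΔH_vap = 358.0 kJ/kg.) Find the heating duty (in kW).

liquid 9.86→36.1 °C: 60.877 kJ/kg
vaporisation at 36.1 °C: 358 kJ/kg
vapour 36.1→95.3 °C: 98.864 kJ/kg
Δh = 60.877 + 358 + 98.864 = 517.74 kJ/kg
Q = ṁ·Δh = 208.8 kg/min × 517.74 kJ/kg = 108100 kJ/min
|Q| = 1801.7 kW

Q = 1800 kW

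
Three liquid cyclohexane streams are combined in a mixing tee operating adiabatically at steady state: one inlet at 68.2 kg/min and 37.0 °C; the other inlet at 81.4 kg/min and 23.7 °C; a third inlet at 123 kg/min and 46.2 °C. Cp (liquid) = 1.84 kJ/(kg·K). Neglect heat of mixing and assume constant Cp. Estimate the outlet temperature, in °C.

No heat crosses the boundary, so H_out = H_in.
T_out = Σ ṁᵢCp,ᵢTᵢ / Σ ṁᵢCp,ᵢ
      = 18649 / 501.58 = 37.18 °C

T_out = 37.2 °C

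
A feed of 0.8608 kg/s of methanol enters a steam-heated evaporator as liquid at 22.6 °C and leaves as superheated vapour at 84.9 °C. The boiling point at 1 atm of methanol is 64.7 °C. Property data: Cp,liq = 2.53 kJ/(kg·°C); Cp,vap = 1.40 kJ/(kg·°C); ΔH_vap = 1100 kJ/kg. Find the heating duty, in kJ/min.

Q = 63800 kJ/min

liquid 22.6→64.7 °C: 106.51 kJ/kg
vaporisation at 64.7 °C: 1100 kJ/kg
vapour 64.7→84.9 °C: 28.28 kJ/kg
Δh = 106.51 + 1100 + 28.28 = 1234.8 kJ/kg
Q = ṁ·Δh = 0.8608 kg/s × 1234.8 kJ/kg = 1062.9 kJ/s
|Q| = 1062.9 kW = 63775 kJ/min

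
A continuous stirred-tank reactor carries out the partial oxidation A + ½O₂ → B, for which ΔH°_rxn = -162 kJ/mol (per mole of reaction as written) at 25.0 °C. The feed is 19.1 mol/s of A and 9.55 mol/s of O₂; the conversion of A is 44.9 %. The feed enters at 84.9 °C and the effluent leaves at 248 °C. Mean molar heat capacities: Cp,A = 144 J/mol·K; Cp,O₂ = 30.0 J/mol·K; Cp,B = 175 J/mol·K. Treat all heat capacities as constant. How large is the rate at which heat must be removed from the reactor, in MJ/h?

Q_out = 3110 MJ/h

Extent of reaction ξ = 0.449 × 19.1 = 8.5759 mol/s
Reaction term: ξ·ΔH°_rxn = 8.5759 × -162 = -1389.3 kJ/s
Sensible, feed 84.9→25 °C: -181.91 kJ/s
Outlet flows (mol/s): A 10.524, O₂ 5.2621, B 8.5759
Sensible, products 25→248 °C: 707.83 kJ/s
Q = ΔH = -863.38 kJ/s = -863.38 kW
Heat removed = 3108.2 MJ/h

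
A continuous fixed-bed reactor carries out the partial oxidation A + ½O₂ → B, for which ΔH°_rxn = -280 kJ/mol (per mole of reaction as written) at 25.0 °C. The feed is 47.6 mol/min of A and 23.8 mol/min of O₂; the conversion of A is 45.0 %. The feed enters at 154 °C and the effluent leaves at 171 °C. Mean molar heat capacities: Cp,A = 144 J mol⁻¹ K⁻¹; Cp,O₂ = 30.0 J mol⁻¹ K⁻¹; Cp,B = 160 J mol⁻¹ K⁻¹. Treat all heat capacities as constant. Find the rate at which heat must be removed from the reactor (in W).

Extent of reaction ξ = 0.450 × 47.6 = 21.42 mol/min
Reaction term: ξ·ΔH°_rxn = 21.42 × -280 = -5997.6 kJ/min
Sensible, feed 154→25 °C: -976.32 kJ/min
Outlet flows (mol/min): A 26.18, O₂ 13.09, B 21.42
Sensible, products 25→171 °C: 1108.1 kJ/min
Q = ΔH = -5865.8 kJ/min = -97.763 kW
Heat removed = 97763 W

Q_out = 97800 W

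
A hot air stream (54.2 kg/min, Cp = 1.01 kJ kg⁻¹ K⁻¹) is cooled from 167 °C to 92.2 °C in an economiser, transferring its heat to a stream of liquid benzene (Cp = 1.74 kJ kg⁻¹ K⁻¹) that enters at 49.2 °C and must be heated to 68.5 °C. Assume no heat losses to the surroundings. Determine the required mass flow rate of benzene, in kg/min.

ṁ_c = 122 kg/min

Heat released by hot stream: Q = 54.2 × 1.01 × (167 − 92.2) = 4094.7 kJ/min
Energy balance on cold side (adiabatic exchanger): Q = ṁ_c·Cp_c·(T_c,out − T_c,in)
ṁ_c = 4094.7 / [1.74 × (68.5 − 49.2)] = 121.93 kg/min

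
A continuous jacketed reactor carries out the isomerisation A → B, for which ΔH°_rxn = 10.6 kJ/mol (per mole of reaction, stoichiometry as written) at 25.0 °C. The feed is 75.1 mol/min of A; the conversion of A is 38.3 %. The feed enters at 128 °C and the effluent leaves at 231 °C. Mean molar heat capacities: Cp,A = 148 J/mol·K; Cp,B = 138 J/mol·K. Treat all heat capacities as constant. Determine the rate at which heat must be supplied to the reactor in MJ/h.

Q_in = 83.4 MJ/h

Extent of reaction ξ = 0.383 × 75.1 = 28.763 mol/min
Reaction term: ξ·ΔH°_rxn = 28.763 × 10.6 = 304.89 kJ/min
Sensible, feed 128→25 °C: -1144.8 kJ/min
Outlet flows (mol/min): A 46.337, B 28.763
Sensible, products 25→231 °C: 2230.4 kJ/min
Q = ΔH = 1390.5 kJ/min = 23.174 kW
Heat supplied = 83.428 MJ/h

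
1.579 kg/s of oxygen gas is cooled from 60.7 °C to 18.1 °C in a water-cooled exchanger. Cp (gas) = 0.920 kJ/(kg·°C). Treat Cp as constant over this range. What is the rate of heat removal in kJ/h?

Q_c = 223000 kJ/h

Q = ṁ·Cp·ΔT = 1.579 × 0.920 × (18.1 − 60.7) = -61.884 kJ/s
Cooling duty = 222780 kJ/h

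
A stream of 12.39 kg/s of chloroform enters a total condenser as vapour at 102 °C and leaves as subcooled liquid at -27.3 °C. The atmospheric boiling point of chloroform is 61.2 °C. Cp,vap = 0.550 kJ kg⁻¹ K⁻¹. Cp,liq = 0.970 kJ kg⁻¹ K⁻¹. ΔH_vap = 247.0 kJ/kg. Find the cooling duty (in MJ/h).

vapour 102→61.2 °C: -22.44 kJ/kg
condensation at 61.2 °C: -247 kJ/kg
liquid 61.2→-27.3 °C: -85.845 kJ/kg
Δh = -22.44 + -247 + -85.845 = -355.29 kJ/kg
Q = ṁ·Δh = 12.39 kg/s × -355.29 kJ/kg = -4402 kJ/s
|Q| = 4402 kW = 15847 MJ/h

Q_c = 15800 MJ/h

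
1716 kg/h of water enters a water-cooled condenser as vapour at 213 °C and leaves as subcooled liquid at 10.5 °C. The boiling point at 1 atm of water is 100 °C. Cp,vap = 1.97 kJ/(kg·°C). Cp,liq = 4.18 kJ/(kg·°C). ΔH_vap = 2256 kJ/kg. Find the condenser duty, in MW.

vapour 213→100 °C: -222.61 kJ/kg
condensation at 100 °C: -2256 kJ/kg
liquid 100→10.5 °C: -374.11 kJ/kg
Δh = -222.61 + -2256 + -374.11 = -2852.7 kJ/kg
Q = ṁ·Δh = 1716 kg/h × -2852.7 kJ/kg = -4.8953e+06 kJ/h
|Q| = 1359.8 kW = 1.3598 MW

Q_c = 1.36 MW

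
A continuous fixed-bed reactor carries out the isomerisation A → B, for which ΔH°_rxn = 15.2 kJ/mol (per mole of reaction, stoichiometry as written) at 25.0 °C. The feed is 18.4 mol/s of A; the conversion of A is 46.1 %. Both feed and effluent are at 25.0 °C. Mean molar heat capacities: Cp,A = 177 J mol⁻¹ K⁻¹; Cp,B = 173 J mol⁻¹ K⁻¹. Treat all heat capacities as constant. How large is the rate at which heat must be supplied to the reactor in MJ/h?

Q_in = 464 MJ/h

Extent of reaction ξ = 0.461 × 18.4 = 8.4824 mol/s
Reaction term: ξ·ΔH°_rxn = 8.4824 × 15.2 = 128.93 kJ/s
Q = ΔH = 128.93 kJ/s = 128.93 kW
Heat supplied = 464.16 MJ/h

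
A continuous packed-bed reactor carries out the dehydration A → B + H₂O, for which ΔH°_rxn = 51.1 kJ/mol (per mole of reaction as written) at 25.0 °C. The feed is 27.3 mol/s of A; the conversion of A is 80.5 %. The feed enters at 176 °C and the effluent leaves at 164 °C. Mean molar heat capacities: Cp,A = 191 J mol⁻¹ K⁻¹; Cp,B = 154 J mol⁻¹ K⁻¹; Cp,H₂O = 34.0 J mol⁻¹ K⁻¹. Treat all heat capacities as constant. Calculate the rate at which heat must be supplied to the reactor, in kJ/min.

Extent of reaction ξ = 0.805 × 27.3 = 21.977 mol/s
Reaction term: ξ·ΔH°_rxn = 21.977 × 51.1 = 1123 kJ/s
Sensible, feed 176→25 °C: -787.36 kJ/s
Outlet flows (mol/s): A 5.3235, B 21.977, H₂O 21.977
Sensible, products 25→164 °C: 715.62 kJ/s
Q = ΔH = 1051.3 kJ/s = 1051.3 kW
Heat supplied = 63076 kJ/min

Q_in = 63100 kJ/min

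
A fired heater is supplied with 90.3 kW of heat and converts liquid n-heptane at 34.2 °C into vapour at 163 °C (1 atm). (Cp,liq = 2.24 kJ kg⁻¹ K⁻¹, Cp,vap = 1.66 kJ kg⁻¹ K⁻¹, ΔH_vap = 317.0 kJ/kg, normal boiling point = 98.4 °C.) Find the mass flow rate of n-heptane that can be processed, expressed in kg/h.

ṁ = 572 kg/h

Δh = 2.24×(98.4−34.2) + 317.0 + 1.66×(163−98.4) = 568.04 kJ/kg
Q = 90.3 kW = 90.3 kJ/s = 325080 kJ/h
ṁ = Q/Δh = 325080 / 568.04 = 572.28 kg/h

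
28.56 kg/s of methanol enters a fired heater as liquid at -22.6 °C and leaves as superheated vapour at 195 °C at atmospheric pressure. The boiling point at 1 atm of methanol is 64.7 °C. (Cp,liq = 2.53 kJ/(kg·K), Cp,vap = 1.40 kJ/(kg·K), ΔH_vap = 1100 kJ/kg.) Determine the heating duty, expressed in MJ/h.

liquid -22.6→64.7 °C: 220.87 kJ/kg
vaporisation at 64.7 °C: 1100 kJ/kg
vapour 64.7→195 °C: 182.42 kJ/kg
Δh = 220.87 + 1100 + 182.42 = 1503.3 kJ/kg
Q = ṁ·Δh = 28.56 kg/s × 1503.3 kJ/kg = 42934 kJ/s
|Q| = 42934 kW = 154560 MJ/h

Q = 155000 MJ/h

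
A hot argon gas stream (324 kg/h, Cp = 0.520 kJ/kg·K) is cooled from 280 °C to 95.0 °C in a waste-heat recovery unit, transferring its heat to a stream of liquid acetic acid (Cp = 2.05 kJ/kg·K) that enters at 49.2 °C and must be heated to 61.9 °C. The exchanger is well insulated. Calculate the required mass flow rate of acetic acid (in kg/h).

ṁ_c = 1200 kg/h

Heat released by hot stream: Q = 324 × 0.520 × (280 − 95.0) = 31169 kJ/h
Energy balance on cold side (adiabatic exchanger): Q = ṁ_c·Cp_c·(T_c,out − T_c,in)
ṁ_c = 31169 / [2.05 × (61.9 − 49.2)] = 1197.2 kg/h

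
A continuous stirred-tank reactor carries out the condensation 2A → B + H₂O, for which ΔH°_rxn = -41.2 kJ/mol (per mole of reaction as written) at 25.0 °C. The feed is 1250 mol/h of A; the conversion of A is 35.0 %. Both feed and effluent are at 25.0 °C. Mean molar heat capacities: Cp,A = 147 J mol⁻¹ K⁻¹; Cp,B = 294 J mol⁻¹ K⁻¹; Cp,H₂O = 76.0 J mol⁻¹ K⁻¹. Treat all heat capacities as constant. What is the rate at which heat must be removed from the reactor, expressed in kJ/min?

Q_out = 150 kJ/min

Extent of reaction ξ = 0.350 × 1250 / 2 = 218.75 mol/h
Reaction term: ξ·ΔH°_rxn = 218.75 × -41.2 = -9012.5 kJ/h
Q = ΔH = -9012.5 kJ/h = -2.5035 kW
Heat removed = 150.21 kJ/min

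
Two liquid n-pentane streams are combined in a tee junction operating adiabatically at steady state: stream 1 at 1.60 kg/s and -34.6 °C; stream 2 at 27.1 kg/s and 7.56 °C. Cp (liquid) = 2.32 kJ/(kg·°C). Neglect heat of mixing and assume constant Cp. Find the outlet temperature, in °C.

No heat crosses the boundary, so H_out = H_in.
T_out = Σ ṁᵢCp,ᵢTᵢ / Σ ṁᵢCp,ᵢ
      = 346.88 / 66.584 = 5.2096 °C

T_out = 5.21 °C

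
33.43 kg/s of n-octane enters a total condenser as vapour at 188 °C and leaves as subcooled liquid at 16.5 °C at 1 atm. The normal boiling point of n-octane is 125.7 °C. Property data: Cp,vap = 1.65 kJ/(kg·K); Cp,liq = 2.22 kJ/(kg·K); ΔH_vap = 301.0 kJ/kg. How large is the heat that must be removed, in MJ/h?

Q_c = 77800 MJ/h

vapour 188→125.7 °C: -102.79 kJ/kg
condensation at 125.7 °C: -301 kJ/kg
liquid 125.7→16.5 °C: -242.42 kJ/kg
Δh = -102.79 + -301 + -242.42 = -646.22 kJ/kg
Q = ṁ·Δh = 33.43 kg/s × -646.22 kJ/kg = -21603 kJ/s
|Q| = 21603 kW = 77771 MJ/h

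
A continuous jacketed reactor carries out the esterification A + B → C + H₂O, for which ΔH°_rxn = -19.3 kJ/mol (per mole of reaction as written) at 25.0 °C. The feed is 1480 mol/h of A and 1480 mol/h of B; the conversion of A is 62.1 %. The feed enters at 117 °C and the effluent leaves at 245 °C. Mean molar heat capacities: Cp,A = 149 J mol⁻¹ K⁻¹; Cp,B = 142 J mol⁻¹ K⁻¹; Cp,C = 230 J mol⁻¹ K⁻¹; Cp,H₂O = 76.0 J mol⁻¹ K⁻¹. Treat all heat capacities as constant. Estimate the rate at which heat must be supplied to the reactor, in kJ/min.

Q_in = 674 kJ/min

Extent of reaction ξ = 0.621 × 1480 = 919.08 mol/h
Reaction term: ξ·ΔH°_rxn = 919.08 × -19.3 = -17738 kJ/h
Sensible, feed 117→25 °C: -39623 kJ/h
Outlet flows (mol/h): A 560.92, B 560.92, C 919.08, H₂O 919.08
Sensible, products 25→245 °C: 97783 kJ/h
Q = ΔH = 40422 kJ/h = 11.228 kW
Heat supplied = 673.7 kJ/min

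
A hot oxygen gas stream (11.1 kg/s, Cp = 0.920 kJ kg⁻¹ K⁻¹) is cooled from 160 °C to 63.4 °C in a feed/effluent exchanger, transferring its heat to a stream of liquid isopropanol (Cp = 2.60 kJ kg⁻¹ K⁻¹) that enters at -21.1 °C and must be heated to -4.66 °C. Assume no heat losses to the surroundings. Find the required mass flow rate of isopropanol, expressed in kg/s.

ṁ_c = 23.1 kg/s

Heat released by hot stream: Q = 11.1 × 0.920 × (160 − 63.4) = 986.48 kJ/s
Energy balance on cold side (adiabatic exchanger): Q = ṁ_c·Cp_c·(T_c,out − T_c,in)
ṁ_c = 986.48 / [2.60 × (-4.66 − -21.1)] = 23.079 kg/s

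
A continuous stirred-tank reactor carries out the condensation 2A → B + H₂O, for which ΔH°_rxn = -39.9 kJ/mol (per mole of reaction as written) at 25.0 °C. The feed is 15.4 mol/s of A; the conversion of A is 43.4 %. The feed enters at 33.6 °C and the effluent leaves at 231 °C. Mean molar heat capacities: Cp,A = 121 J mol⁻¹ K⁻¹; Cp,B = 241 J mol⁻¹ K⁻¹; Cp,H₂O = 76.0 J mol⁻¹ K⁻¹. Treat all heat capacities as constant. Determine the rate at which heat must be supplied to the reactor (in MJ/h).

Extent of reaction ξ = 0.434 × 15.4 / 2 = 3.3418 mol/s
Reaction term: ξ·ΔH°_rxn = 3.3418 × -39.9 = -133.34 kJ/s
Sensible, feed 33.6→25 °C: -16.025 kJ/s
Outlet flows (mol/s): A 8.7164, B 3.3418, H₂O 3.3418
Sensible, products 25→231 °C: 435.49 kJ/s
Q = ΔH = 286.13 kJ/s = 286.13 kW
Heat supplied = 1030.1 MJ/h

Q_in = 1030 MJ/h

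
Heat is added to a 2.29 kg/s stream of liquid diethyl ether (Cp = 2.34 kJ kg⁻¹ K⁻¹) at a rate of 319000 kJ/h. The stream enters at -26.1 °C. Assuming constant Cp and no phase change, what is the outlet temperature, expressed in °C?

T_out = -9.56 °C

Q = 319000 kJ/h = 88.611 kJ/s
ΔT = Q/(ṁ·Cp) = 88.611/(2.29×2.34) = 16.536 K
T_out = -26.1 + 16.536 = -9.5638 °C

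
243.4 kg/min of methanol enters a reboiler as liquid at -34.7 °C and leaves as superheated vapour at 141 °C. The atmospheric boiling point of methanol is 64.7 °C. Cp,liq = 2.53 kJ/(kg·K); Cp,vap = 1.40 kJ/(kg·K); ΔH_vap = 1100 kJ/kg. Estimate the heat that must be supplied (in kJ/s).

liquid -34.7→64.7 °C: 251.48 kJ/kg
vaporisation at 64.7 °C: 1100 kJ/kg
vapour 64.7→141 °C: 106.82 kJ/kg
Δh = 251.48 + 1100 + 106.82 = 1458.3 kJ/kg
Q = ṁ·Δh = 243.4 kg/min × 1458.3 kJ/kg = 354950 kJ/min
|Q| = 5915.8 kW

Q = 5920 kJ/s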